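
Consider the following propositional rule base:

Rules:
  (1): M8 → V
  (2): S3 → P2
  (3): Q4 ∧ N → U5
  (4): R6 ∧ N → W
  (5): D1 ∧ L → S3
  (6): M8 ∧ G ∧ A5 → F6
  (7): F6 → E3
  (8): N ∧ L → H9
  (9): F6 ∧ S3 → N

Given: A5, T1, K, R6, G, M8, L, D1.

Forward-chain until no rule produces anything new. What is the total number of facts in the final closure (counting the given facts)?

16

Round 1 — (1), (5), (6), derive V, S3, F6.
Round 2 — (2), (7), (9), derive P2, E3, N.
Round 3 — (4), (8), derive W, H9.
Closure: {A5, D1, E3, F6, G, H9, K, L, M8, N, P2, R6, S3, T1, V, W} — 16 facts.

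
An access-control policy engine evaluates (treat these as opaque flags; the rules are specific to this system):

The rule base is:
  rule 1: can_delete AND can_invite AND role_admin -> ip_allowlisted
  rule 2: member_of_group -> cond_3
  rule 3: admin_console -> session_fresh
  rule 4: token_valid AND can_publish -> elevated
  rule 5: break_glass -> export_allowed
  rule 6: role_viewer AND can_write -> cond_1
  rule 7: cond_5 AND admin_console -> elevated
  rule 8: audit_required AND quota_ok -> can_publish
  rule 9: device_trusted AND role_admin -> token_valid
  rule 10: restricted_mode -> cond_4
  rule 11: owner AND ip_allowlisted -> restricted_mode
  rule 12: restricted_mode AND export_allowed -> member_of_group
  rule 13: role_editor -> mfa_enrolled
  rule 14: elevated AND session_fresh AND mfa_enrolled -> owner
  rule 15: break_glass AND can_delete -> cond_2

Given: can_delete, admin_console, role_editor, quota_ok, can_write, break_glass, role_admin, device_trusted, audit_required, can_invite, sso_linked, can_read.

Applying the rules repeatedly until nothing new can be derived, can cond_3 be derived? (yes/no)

yes

Round 1 — rule 1, rule 3, rule 5, rule 8, rule 9, rule 13, rule 15, derive ip_allowlisted, session_fresh, export_allowed, can_publish, token_valid, mfa_enrolled, cond_2.
Round 2 — rule 4, derive elevated.
Round 3 — rule 14, derive owner.
Round 4 — rule 11, derive restricted_mode.
Round 5 — rule 10, rule 12, derive cond_4, member_of_group.
Round 6 — rule 2, derive cond_3.
cond_3 appears in round 6, so it is derivable.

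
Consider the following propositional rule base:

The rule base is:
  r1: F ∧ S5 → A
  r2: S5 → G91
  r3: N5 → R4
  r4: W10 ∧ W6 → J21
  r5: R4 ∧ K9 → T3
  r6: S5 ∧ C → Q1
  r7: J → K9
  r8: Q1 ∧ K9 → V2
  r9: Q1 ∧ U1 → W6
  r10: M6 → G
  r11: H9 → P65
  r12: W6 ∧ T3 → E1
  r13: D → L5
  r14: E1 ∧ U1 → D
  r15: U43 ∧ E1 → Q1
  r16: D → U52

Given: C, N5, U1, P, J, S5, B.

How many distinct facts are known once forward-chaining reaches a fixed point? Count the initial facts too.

18

Round 1: r2 [S5 → G91]; r3 [N5 → R4]; r6 [S5 ∧ C → Q1]; r7 [J → K9]. New: G91, R4, Q1, K9.
Round 2: r5 [R4 ∧ K9 → T3]; r8 [Q1 ∧ K9 → V2]; r9 [Q1 ∧ U1 → W6]. New: T3, V2, W6.
Round 3: r12 [W6 ∧ T3 → E1]. New: E1.
Round 4: r14 [E1 ∧ U1 → D]. New: D.
Round 5: r13 [D → L5]; r16 [D → U52]. New: L5, U52.
Closure: {B, C, D, E1, G91, J, K9, L5, N5, P, Q1, R4, S5, T3, U1, U52, V2, W6} — 18 facts.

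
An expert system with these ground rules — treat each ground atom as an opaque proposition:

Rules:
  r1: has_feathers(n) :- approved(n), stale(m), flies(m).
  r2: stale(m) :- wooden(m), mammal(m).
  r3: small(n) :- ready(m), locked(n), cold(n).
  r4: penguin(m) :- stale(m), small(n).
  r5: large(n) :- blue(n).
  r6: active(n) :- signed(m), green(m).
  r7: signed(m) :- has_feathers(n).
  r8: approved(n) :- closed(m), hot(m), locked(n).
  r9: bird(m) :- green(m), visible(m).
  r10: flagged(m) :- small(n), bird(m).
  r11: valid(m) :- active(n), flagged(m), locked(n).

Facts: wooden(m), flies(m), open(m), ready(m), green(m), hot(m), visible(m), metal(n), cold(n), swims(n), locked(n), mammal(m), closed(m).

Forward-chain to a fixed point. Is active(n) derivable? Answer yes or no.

yes

[1] r2 [stale(m) :- wooden(m), mammal(m).]; r3 [small(n) :- ready(m), locked(n), cold(n).]; r8 [approved(n) :- closed(m), hot(m), locked(n).]; r9 [bird(m) :- green(m), visible(m).]. ⇒ new: stale(m), small(n), approved(n), bird(m).
[2] r1 [has_feathers(n) :- approved(n), stale(m), flies(m).]; r4 [penguin(m) :- stale(m), small(n).]; r10 [flagged(m) :- small(n), bird(m).]. ⇒ new: has_feathers(n), penguin(m), flagged(m).
[3] r7 [signed(m) :- has_feathers(n).]. ⇒ new: signed(m).
[4] r6 [active(n) :- signed(m), green(m).]. ⇒ new: active(n).
[5] r11 [valid(m) :- active(n), flagged(m), locked(n).]. ⇒ new: valid(m).
active(n) appears in round 4, so it is derivable.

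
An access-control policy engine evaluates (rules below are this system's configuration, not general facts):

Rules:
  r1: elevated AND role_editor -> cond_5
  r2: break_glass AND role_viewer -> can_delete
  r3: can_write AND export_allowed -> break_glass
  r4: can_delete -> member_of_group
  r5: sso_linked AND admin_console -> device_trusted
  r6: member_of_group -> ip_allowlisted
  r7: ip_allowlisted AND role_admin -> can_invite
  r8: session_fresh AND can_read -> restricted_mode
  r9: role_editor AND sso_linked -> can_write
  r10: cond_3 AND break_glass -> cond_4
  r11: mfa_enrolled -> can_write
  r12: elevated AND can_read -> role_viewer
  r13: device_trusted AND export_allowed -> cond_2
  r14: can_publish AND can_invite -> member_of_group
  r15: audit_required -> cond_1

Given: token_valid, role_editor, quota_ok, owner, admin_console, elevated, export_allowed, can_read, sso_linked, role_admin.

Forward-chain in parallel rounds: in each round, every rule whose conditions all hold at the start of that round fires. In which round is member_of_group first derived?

4

Round 1 — r1, r5, r9, r12, derive cond_5, device_trusted, can_write, role_viewer.
Round 2 — r3, r13, derive break_glass, cond_2.
Round 3 — r2, derive can_delete.
Round 4 — r4, derive member_of_group.
member_of_group first appears in round 4.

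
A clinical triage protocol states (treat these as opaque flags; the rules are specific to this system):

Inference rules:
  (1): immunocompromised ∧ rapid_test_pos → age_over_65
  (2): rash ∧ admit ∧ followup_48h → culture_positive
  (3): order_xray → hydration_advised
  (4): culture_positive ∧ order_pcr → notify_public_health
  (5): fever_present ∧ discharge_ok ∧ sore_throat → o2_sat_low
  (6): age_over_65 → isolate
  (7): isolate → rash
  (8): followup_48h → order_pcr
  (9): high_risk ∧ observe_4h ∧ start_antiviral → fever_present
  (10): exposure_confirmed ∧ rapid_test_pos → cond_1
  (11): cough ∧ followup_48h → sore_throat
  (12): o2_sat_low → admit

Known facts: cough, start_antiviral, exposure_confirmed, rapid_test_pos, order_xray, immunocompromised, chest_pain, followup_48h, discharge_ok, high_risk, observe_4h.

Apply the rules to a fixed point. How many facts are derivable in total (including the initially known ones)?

[1] (1) [immunocompromised ∧ rapid_test_pos → age_over_65]; (3) [order_xray → hydration_advised]; (8) [followup_48h → order_pcr]; (9) [high_risk ∧ observe_4h ∧ start_antiviral → fever_present]; (10) [exposure_confirmed ∧ rapid_test_pos → cond_1]; (11) [cough ∧ followup_48h → sore_throat]. ⇒ new: age_over_65, hydration_advised, order_pcr, fever_present, cond_1, sore_throat.
[2] (5) [fever_present ∧ discharge_ok ∧ sore_throat → o2_sat_low]; (6) [age_over_65 → isolate]. ⇒ new: o2_sat_low, isolate.
[3] (7) [isolate → rash]; (12) [o2_sat_low → admit]. ⇒ new: rash, admit.
[4] (2) [rash ∧ admit ∧ followup_48h → culture_positive]. ⇒ new: culture_positive.
[5] (4) [culture_positive ∧ order_pcr → notify_public_health]. ⇒ new: notify_public_health.
Closure: {admit, age_over_65, chest_pain, cond_1, cough, culture_positive, discharge_ok, exposure_confirmed, fever_present, followup_48h, high_risk, hydration_advised, immunocompromised, isolate, notify_public_health, o2_sat_low, observe_4h, order_pcr, order_xray, rapid_test_pos, rash, sore_throat, start_antiviral} — 23 facts.

23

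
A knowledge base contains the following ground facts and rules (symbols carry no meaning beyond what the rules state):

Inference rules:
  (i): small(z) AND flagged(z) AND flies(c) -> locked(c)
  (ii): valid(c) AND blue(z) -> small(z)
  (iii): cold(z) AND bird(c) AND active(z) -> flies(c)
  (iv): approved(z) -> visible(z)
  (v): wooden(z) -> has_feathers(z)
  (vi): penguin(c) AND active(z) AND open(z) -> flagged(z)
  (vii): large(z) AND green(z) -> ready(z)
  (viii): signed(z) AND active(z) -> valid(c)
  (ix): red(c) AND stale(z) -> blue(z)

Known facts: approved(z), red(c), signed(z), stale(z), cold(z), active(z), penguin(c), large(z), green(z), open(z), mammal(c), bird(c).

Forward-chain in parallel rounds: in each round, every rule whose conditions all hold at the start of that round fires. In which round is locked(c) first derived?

3

Round 1: (iii) [cold(z) AND bird(c) AND active(z) -> flies(c)]; (iv) [approved(z) -> visible(z)]; (vi) [penguin(c) AND active(z) AND open(z) -> flagged(z)]; (vii) [large(z) AND green(z) -> ready(z)]; (viii) [signed(z) AND active(z) -> valid(c)]; (ix) [red(c) AND stale(z) -> blue(z)]. New: flies(c), visible(z), flagged(z), ready(z), valid(c), blue(z).
Round 2: (ii) [valid(c) AND blue(z) -> small(z)]. New: small(z).
Round 3: (i) [small(z) AND flagged(z) AND flies(c) -> locked(c)]. New: locked(c).
locked(c) first appears in round 3.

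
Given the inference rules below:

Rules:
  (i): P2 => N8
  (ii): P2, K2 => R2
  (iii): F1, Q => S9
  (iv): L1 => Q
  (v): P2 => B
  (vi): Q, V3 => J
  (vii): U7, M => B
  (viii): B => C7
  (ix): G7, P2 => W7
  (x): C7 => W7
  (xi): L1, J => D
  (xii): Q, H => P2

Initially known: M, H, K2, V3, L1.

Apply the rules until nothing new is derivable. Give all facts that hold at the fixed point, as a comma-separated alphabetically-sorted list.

B, C7, D, H, J, K2, L1, M, N8, P2, Q, R2, V3, W7

Round 1: (iv) [L1 => Q]. Adds Q.
Round 2: (vi) [Q, V3 => J]; (xii) [Q, H => P2]. Adds J, P2.
Round 3: (i) [P2 => N8]; (ii) [P2, K2 => R2]; (v) [P2 => B]; (xi) [L1, J => D]. Adds N8, R2, B, D.
Round 4: (viii) [B => C7]. Adds C7.
Round 5: (x) [C7 => W7]. Adds W7.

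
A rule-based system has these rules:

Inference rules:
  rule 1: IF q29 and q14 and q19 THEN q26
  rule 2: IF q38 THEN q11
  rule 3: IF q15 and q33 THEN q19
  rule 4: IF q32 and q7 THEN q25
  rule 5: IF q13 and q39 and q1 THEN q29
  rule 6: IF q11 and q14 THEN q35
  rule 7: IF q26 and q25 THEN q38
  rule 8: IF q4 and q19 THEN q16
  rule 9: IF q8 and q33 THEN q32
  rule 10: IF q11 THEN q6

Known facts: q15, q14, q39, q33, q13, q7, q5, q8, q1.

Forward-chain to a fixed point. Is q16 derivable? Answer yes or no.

Round 1: rule 3 [IF q15 and q33 THEN q19]; rule 5 [IF q13 and q39 and q1 THEN q29]; rule 9 [IF q8 and q33 THEN q32]. New: q19, q29, q32.
Round 2: rule 1 [IF q29 and q14 and q19 THEN q26]; rule 4 [IF q32 and q7 THEN q25]. New: q26, q25.
Round 3: rule 7 [IF q26 and q25 THEN q38]. New: q38.
Round 4: rule 2 [IF q38 THEN q11]. New: q11.
Round 5: rule 6 [IF q11 and q14 THEN q35]; rule 10 [IF q11 THEN q6]. New: q35, q6.
Fixed point reached. q16 is concluded only by rule 8; rule 8 needs q4 (never derived).

no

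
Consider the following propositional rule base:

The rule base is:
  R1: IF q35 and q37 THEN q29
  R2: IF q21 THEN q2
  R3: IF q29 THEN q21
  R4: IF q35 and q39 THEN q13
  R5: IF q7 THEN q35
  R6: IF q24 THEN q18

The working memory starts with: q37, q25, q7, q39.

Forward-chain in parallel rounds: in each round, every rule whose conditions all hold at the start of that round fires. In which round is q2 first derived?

4

Round 1 fires R5, giving q35.
Round 2 fires R1, R4, giving q29, q13.
Round 3 fires R3, giving q21.
Round 4 fires R2, giving q2.
q2 first appears in round 4.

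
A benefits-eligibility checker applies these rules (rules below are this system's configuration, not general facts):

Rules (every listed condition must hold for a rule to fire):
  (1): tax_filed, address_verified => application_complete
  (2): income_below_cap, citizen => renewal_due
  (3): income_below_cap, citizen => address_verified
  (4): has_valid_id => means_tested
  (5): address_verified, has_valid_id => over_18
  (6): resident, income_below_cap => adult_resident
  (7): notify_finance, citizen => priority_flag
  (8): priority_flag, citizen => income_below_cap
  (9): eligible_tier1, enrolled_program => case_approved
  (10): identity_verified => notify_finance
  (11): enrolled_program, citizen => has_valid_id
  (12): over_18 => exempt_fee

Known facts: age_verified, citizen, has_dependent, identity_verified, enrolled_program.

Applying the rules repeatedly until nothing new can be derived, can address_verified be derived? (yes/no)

Round 1: (10) [identity_verified => notify_finance]; (11) [enrolled_program, citizen => has_valid_id]. Adds notify_finance, has_valid_id.
Round 2: (4) [has_valid_id => means_tested]; (7) [notify_finance, citizen => priority_flag]. Adds means_tested, priority_flag.
Round 3: (8) [priority_flag, citizen => income_below_cap]. Adds income_below_cap.
Round 4: (2) [income_below_cap, citizen => renewal_due]; (3) [income_below_cap, citizen => address_verified]. Adds renewal_due, address_verified.
Round 5: (5) [address_verified, has_valid_id => over_18]. Adds over_18.
Round 6: (12) [over_18 => exempt_fee]. Adds exempt_fee.
address_verified appears in round 4, so it is derivable.

yes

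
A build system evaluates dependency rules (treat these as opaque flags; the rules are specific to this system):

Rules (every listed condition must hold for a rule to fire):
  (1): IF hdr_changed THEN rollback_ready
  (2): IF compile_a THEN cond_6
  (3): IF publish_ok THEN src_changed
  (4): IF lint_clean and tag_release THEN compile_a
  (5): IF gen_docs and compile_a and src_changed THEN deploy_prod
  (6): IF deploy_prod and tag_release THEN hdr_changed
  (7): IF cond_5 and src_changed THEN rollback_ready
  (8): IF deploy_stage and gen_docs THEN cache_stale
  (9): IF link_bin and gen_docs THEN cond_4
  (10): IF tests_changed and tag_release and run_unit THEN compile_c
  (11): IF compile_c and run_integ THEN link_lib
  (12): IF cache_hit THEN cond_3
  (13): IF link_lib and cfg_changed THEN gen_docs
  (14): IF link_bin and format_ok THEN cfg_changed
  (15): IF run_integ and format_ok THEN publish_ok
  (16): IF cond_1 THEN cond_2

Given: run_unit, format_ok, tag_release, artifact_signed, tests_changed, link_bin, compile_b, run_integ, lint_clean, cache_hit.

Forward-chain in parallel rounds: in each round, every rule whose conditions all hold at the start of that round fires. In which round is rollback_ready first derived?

[1] (4) [IF lint_clean and tag_release THEN compile_a]; (10) [IF tests_changed and tag_release and run_unit THEN compile_c]; (12) [IF cache_hit THEN cond_3]; (14) [IF link_bin and format_ok THEN cfg_changed]; (15) [IF run_integ and format_ok THEN publish_ok]. ⇒ new: compile_a, compile_c, cond_3, cfg_changed, publish_ok.
[2] (2) [IF compile_a THEN cond_6]; (3) [IF publish_ok THEN src_changed]; (11) [IF compile_c and run_integ THEN link_lib]. ⇒ new: cond_6, src_changed, link_lib.
[3] (13) [IF link_lib and cfg_changed THEN gen_docs]. ⇒ new: gen_docs.
[4] (5) [IF gen_docs and compile_a and src_changed THEN deploy_prod]; (9) [IF link_bin and gen_docs THEN cond_4]. ⇒ new: deploy_prod, cond_4.
[5] (6) [IF deploy_prod and tag_release THEN hdr_changed]. ⇒ new: hdr_changed.
[6] (1) [IF hdr_changed THEN rollback_ready]. ⇒ new: rollback_ready.
rollback_ready first appears in round 6.

6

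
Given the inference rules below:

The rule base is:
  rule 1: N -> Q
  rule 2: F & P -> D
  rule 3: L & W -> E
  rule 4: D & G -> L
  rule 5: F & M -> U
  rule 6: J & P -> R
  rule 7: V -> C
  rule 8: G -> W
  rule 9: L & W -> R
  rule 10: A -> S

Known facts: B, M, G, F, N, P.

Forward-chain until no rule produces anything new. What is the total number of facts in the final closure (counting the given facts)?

13

Round 1: rule 1 [N -> Q]; rule 2 [F & P -> D]; rule 5 [F & M -> U]; rule 8 [G -> W]. Adds Q, D, U, W.
Round 2: rule 4 [D & G -> L]. Adds L.
Round 3: rule 3 [L & W -> E]; rule 9 [L & W -> R]. Adds E, R.
Closure: {B, D, E, F, G, L, M, N, P, Q, R, U, W} — 13 facts.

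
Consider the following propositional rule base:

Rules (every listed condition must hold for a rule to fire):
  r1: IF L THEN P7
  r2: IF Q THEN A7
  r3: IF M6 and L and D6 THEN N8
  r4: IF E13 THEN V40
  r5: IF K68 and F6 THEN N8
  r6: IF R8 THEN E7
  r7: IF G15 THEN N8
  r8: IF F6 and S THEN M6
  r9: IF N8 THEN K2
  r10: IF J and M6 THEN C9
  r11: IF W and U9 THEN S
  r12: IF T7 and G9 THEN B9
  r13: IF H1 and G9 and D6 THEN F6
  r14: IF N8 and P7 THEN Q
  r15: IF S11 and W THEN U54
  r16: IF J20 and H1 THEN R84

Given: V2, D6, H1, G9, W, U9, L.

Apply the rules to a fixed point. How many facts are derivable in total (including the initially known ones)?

15

Round 1 — r1, r11, r13, derive P7, S, F6.
Round 2 — r8, derive M6.
Round 3 — r3, derive N8.
Round 4 — r9, r14, derive K2, Q.
Round 5 — r2, derive A7.
Closure: {A7, D6, F6, G9, H1, K2, L, M6, N8, P7, Q, S, U9, V2, W} — 15 facts.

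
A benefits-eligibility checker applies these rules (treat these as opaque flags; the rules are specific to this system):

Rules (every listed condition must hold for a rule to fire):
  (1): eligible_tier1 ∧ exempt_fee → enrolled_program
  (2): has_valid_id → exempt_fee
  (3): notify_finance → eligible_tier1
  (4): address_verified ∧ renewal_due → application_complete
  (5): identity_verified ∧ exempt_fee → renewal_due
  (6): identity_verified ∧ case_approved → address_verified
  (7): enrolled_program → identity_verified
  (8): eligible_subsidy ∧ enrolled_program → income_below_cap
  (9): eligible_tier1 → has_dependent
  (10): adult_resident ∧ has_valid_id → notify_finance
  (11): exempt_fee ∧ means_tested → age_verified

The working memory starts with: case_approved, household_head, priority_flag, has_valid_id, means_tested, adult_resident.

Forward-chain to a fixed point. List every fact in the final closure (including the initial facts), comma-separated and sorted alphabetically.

address_verified, adult_resident, age_verified, application_complete, case_approved, eligible_tier1, enrolled_program, exempt_fee, has_dependent, has_valid_id, household_head, identity_verified, means_tested, notify_finance, priority_flag, renewal_due

Round 1 — (2), (10), derive exempt_fee, notify_finance.
Round 2 — (3), (11), derive eligible_tier1, age_verified.
Round 3 — (1), (9), derive enrolled_program, has_dependent.
Round 4 — (7), derive identity_verified.
Round 5 — (5), (6), derive renewal_due, address_verified.
Round 6 — (4), derive application_complete.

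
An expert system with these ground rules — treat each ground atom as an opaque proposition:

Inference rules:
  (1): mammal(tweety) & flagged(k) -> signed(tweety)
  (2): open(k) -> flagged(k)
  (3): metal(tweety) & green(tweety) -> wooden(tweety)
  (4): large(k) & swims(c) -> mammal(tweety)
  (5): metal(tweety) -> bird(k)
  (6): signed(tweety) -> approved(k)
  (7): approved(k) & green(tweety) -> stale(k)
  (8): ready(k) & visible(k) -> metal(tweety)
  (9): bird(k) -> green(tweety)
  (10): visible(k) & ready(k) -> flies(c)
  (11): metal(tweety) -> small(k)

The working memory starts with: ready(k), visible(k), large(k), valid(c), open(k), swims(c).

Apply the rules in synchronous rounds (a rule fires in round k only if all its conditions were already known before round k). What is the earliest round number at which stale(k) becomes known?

Round 1: (2) [open(k) -> flagged(k)]; (4) [large(k) & swims(c) -> mammal(tweety)]; (8) [ready(k) & visible(k) -> metal(tweety)]; (10) [visible(k) & ready(k) -> flies(c)]. New: flagged(k), mammal(tweety), metal(tweety), flies(c).
Round 2: (1) [mammal(tweety) & flagged(k) -> signed(tweety)]; (5) [metal(tweety) -> bird(k)]; (11) [metal(tweety) -> small(k)]. New: signed(tweety), bird(k), small(k).
Round 3: (6) [signed(tweety) -> approved(k)]; (9) [bird(k) -> green(tweety)]. New: approved(k), green(tweety).
Round 4: (3) [metal(tweety) & green(tweety) -> wooden(tweety)]; (7) [approved(k) & green(tweety) -> stale(k)]. New: wooden(tweety), stale(k).
stale(k) first appears in round 4.

4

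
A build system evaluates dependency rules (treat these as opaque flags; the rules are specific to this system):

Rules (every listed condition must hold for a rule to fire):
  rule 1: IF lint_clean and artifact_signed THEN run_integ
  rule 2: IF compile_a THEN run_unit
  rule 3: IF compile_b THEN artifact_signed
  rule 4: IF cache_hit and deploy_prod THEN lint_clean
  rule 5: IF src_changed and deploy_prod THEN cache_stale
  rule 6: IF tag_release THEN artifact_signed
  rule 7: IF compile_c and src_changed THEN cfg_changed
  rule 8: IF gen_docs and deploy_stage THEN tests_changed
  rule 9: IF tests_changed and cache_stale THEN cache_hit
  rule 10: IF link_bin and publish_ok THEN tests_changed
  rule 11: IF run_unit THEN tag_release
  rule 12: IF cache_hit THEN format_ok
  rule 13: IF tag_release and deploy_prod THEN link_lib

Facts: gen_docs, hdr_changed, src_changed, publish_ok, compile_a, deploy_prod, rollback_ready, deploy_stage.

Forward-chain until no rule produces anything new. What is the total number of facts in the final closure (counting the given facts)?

Round 1 — rule 2, rule 5, rule 8, derive run_unit, cache_stale, tests_changed.
Round 2 — rule 9, rule 11, derive cache_hit, tag_release.
Round 3 — rule 4, rule 6, rule 12, rule 13, derive lint_clean, artifact_signed, format_ok, link_lib.
Round 4 — rule 1, derive run_integ.
Closure: {artifact_signed, cache_hit, cache_stale, compile_a, deploy_prod, deploy_stage, format_ok, gen_docs, hdr_changed, link_lib, lint_clean, publish_ok, rollback_ready, run_integ, run_unit, src_changed, tag_release, tests_changed} — 18 facts.

18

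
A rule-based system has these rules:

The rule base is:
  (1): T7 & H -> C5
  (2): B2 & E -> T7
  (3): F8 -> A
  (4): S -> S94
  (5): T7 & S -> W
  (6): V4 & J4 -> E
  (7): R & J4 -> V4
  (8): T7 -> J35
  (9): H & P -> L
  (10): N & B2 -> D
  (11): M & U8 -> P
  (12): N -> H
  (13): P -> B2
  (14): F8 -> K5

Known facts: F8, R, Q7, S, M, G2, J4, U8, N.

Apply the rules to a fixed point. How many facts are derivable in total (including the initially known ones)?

23

[1] (3) [F8 -> A]; (4) [S -> S94]; (7) [R & J4 -> V4]; (11) [M & U8 -> P]; (12) [N -> H]; (14) [F8 -> K5]. ⇒ new: A, S94, V4, P, H, K5.
[2] (6) [V4 & J4 -> E]; (9) [H & P -> L]; (13) [P -> B2]. ⇒ new: E, L, B2.
[3] (2) [B2 & E -> T7]; (10) [N & B2 -> D]. ⇒ new: T7, D.
[4] (1) [T7 & H -> C5]; (5) [T7 & S -> W]; (8) [T7 -> J35]. ⇒ new: C5, W, J35.
Closure: {A, B2, C5, D, E, F8, G2, H, J35, J4, K5, L, M, N, P, Q7, R, S, S94, T7, U8, V4, W} — 23 facts.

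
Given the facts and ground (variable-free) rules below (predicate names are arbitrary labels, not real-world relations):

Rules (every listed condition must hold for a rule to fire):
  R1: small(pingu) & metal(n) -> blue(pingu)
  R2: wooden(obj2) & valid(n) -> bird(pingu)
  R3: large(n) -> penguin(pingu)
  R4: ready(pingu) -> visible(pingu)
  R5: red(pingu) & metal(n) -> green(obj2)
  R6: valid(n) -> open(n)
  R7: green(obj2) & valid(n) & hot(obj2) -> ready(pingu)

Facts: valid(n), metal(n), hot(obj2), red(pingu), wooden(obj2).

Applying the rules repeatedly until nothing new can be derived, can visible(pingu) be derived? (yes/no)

Round 1: R2 [wooden(obj2) & valid(n) -> bird(pingu)]; R5 [red(pingu) & metal(n) -> green(obj2)]; R6 [valid(n) -> open(n)]. Adds bird(pingu), green(obj2), open(n).
Round 2: R7 [green(obj2) & valid(n) & hot(obj2) -> ready(pingu)]. Adds ready(pingu).
Round 3: R4 [ready(pingu) -> visible(pingu)]. Adds visible(pingu).
visible(pingu) appears in round 3, so it is derivable.

yes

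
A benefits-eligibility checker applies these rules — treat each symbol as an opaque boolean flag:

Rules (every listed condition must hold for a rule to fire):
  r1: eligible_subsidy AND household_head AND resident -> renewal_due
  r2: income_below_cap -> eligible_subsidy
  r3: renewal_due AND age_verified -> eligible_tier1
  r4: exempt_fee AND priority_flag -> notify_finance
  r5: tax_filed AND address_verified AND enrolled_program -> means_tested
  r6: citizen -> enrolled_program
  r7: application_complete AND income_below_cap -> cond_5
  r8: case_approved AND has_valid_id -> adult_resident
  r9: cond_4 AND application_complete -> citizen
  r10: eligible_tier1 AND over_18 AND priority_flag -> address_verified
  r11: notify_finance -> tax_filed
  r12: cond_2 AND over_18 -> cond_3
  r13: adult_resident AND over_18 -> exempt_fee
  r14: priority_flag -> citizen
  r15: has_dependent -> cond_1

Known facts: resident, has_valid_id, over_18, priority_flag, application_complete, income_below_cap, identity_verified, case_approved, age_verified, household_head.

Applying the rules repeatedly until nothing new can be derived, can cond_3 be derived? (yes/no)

Round 1: r2 [income_below_cap -> eligible_subsidy]; r7 [application_complete AND income_below_cap -> cond_5]; r8 [case_approved AND has_valid_id -> adult_resident]; r14 [priority_flag -> citizen]. New: eligible_subsidy, cond_5, adult_resident, citizen.
Round 2: r1 [eligible_subsidy AND household_head AND resident -> renewal_due]; r6 [citizen -> enrolled_program]; r13 [adult_resident AND over_18 -> exempt_fee]. New: renewal_due, enrolled_program, exempt_fee.
Round 3: r3 [renewal_due AND age_verified -> eligible_tier1]; r4 [exempt_fee AND priority_flag -> notify_finance]. New: eligible_tier1, notify_finance.
Round 4: r10 [eligible_tier1 AND over_18 AND priority_flag -> address_verified]; r11 [notify_finance -> tax_filed]. New: address_verified, tax_filed.
Round 5: r5 [tax_filed AND address_verified AND enrolled_program -> means_tested]. New: means_tested.
Fixed point reached. cond_3 is concluded only by r12; r12 needs cond_2 (never derived).

no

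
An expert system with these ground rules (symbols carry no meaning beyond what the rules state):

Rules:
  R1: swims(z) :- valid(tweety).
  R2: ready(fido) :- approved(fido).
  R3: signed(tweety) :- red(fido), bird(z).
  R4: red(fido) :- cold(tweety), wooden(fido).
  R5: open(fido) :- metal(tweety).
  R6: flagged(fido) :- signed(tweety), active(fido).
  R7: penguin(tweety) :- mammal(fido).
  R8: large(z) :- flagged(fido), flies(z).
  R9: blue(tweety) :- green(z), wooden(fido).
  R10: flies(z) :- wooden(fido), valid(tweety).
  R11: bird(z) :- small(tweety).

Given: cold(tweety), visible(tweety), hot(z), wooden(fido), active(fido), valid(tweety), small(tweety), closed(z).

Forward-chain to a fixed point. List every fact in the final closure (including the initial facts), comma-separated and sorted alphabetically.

Round 1 — R1, R4, R10, R11, derive swims(z), red(fido), flies(z), bird(z).
Round 2 — R3, derive signed(tweety).
Round 3 — R6, derive flagged(fido).
Round 4 — R8, derive large(z).

active(fido), bird(z), closed(z), cold(tweety), flagged(fido), flies(z), hot(z), large(z), red(fido), signed(tweety), small(tweety), swims(z), valid(tweety), visible(tweety), wooden(fido)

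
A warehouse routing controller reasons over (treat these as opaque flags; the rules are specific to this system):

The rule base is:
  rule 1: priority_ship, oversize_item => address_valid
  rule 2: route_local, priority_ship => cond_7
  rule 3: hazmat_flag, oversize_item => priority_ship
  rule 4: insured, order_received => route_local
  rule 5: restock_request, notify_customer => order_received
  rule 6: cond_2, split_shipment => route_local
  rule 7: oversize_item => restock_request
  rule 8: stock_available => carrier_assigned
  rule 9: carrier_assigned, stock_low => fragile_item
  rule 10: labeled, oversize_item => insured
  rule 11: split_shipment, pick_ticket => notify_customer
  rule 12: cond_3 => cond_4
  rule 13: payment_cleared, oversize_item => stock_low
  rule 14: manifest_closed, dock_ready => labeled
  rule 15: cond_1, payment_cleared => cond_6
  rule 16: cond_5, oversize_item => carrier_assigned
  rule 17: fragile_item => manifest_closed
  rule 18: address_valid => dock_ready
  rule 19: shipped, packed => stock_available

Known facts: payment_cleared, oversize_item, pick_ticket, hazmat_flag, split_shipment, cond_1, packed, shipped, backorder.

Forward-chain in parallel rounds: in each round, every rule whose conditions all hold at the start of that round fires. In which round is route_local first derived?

7

Round 1 fires rule 3, rule 7, rule 11, rule 13, rule 15, rule 19, giving priority_ship, restock_request, notify_customer, stock_low, cond_6, stock_available.
Round 2 fires rule 1, rule 5, rule 8, giving address_valid, order_received, carrier_assigned.
Round 3 fires rule 9, rule 18, giving fragile_item, dock_ready.
Round 4 fires rule 17, giving manifest_closed.
Round 5 fires rule 14, giving labeled.
Round 6 fires rule 10, giving insured.
Round 7 fires rule 4, giving route_local.
route_local first appears in round 7.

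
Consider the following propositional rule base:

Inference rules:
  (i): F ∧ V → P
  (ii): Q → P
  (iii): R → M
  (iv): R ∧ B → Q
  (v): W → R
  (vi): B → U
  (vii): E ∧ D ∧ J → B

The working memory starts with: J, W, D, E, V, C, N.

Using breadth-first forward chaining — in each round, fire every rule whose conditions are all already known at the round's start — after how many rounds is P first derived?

Round 1 fires (v), (vii), giving R, B.
Round 2 fires (iii), (iv), (vi), giving M, Q, U.
Round 3 fires (ii), giving P.
P first appears in round 3.

3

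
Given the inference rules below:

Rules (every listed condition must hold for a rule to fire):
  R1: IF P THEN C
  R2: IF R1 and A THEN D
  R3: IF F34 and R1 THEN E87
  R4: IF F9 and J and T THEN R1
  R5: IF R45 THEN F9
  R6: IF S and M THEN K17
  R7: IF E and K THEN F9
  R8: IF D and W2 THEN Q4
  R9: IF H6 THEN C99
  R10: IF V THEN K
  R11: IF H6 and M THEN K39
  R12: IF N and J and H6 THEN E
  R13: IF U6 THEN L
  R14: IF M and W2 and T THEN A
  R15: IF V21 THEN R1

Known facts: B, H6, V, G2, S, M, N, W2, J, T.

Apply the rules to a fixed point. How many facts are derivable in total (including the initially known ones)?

[1] R6 [IF S and M THEN K17]; R9 [IF H6 THEN C99]; R10 [IF V THEN K]; R11 [IF H6 and M THEN K39]; R12 [IF N and J and H6 THEN E]; R14 [IF M and W2 and T THEN A]. ⇒ new: K17, C99, K, K39, E, A.
[2] R7 [IF E and K THEN F9]. ⇒ new: F9.
[3] R4 [IF F9 and J and T THEN R1]. ⇒ new: R1.
[4] R2 [IF R1 and A THEN D]. ⇒ new: D.
[5] R8 [IF D and W2 THEN Q4]. ⇒ new: Q4.
Closure: {A, B, C99, D, E, F9, G2, H6, J, K, K17, K39, M, N, Q4, R1, S, T, V, W2} — 20 facts.

20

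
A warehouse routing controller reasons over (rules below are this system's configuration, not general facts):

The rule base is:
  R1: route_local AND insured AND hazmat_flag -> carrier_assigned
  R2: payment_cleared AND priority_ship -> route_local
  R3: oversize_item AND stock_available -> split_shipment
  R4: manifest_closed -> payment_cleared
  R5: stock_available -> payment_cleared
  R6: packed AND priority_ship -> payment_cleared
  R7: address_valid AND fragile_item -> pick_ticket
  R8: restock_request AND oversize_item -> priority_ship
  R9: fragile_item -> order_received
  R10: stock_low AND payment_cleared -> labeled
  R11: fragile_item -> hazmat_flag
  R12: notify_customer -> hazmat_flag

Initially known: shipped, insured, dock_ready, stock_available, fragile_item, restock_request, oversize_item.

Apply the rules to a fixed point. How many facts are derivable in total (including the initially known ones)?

Round 1 — R3, R5, R8, R9, R11, derive split_shipment, payment_cleared, priority_ship, order_received, hazmat_flag.
Round 2 — R2, derive route_local.
Round 3 — R1, derive carrier_assigned.
Closure: {carrier_assigned, dock_ready, fragile_item, hazmat_flag, insured, order_received, oversize_item, payment_cleared, priority_ship, restock_request, route_local, shipped, split_shipment, stock_available} — 14 facts.

14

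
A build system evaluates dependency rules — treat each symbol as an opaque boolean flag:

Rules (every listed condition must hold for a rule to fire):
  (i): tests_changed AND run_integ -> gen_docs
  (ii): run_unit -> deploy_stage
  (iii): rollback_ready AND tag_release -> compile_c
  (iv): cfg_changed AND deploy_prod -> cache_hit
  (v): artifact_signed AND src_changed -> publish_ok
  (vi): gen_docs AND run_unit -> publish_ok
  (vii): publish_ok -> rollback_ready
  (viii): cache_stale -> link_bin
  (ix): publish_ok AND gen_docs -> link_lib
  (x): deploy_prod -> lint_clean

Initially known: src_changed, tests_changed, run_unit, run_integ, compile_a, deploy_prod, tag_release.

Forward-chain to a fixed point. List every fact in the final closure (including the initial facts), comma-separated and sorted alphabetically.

compile_a, compile_c, deploy_prod, deploy_stage, gen_docs, link_lib, lint_clean, publish_ok, rollback_ready, run_integ, run_unit, src_changed, tag_release, tests_changed

[1] (i) [tests_changed AND run_integ -> gen_docs]; (ii) [run_unit -> deploy_stage]; (x) [deploy_prod -> lint_clean]. ⇒ new: gen_docs, deploy_stage, lint_clean.
[2] (vi) [gen_docs AND run_unit -> publish_ok]. ⇒ new: publish_ok.
[3] (vii) [publish_ok -> rollback_ready]; (ix) [publish_ok AND gen_docs -> link_lib]. ⇒ new: rollback_ready, link_lib.
[4] (iii) [rollback_ready AND tag_release -> compile_c]. ⇒ new: compile_c.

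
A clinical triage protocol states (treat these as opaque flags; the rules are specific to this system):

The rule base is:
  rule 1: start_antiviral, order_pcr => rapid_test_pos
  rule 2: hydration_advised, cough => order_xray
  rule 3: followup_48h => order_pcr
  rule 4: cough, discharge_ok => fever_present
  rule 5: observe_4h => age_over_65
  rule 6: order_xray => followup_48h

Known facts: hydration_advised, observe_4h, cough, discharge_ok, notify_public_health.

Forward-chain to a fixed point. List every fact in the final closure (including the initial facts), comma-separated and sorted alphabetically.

Round 1 — rule 2, rule 4, rule 5, derive order_xray, fever_present, age_over_65.
Round 2 — rule 6, derive followup_48h.
Round 3 — rule 3, derive order_pcr.

age_over_65, cough, discharge_ok, fever_present, followup_48h, hydration_advised, notify_public_health, observe_4h, order_pcr, order_xray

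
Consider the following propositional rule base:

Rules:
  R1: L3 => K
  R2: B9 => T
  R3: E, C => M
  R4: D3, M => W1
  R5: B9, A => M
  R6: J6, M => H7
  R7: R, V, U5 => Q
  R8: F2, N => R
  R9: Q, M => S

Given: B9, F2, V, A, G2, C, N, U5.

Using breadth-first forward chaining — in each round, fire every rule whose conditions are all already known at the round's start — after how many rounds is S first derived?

Round 1 — R2, R5, R8, derive T, M, R.
Round 2 — R7, derive Q.
Round 3 — R9, derive S.
S first appears in round 3.

3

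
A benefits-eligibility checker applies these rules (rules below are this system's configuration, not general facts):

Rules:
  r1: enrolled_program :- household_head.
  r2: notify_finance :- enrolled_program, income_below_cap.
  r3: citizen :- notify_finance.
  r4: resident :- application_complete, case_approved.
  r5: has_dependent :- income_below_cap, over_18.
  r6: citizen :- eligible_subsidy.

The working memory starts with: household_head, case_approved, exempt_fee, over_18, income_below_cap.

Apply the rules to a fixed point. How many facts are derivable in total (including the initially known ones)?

[1] r1 [enrolled_program :- household_head.]; r5 [has_dependent :- income_below_cap, over_18.]. ⇒ new: enrolled_program, has_dependent.
[2] r2 [notify_finance :- enrolled_program, income_below_cap.]. ⇒ new: notify_finance.
[3] r3 [citizen :- notify_finance.]. ⇒ new: citizen.
Closure: {case_approved, citizen, enrolled_program, exempt_fee, has_dependent, household_head, income_below_cap, notify_finance, over_18} — 9 facts.

9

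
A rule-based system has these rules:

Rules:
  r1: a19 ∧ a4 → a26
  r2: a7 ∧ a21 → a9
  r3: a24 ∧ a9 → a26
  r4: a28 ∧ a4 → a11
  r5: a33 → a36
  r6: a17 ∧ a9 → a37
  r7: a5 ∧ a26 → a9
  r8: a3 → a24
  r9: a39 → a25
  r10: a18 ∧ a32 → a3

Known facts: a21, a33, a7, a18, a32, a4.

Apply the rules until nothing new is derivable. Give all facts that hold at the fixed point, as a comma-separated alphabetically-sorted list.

a18, a21, a24, a26, a3, a32, a33, a36, a4, a7, a9

Round 1 fires r2, r5, r10, giving a9, a36, a3.
Round 2 fires r8, giving a24.
Round 3 fires r3, giving a26.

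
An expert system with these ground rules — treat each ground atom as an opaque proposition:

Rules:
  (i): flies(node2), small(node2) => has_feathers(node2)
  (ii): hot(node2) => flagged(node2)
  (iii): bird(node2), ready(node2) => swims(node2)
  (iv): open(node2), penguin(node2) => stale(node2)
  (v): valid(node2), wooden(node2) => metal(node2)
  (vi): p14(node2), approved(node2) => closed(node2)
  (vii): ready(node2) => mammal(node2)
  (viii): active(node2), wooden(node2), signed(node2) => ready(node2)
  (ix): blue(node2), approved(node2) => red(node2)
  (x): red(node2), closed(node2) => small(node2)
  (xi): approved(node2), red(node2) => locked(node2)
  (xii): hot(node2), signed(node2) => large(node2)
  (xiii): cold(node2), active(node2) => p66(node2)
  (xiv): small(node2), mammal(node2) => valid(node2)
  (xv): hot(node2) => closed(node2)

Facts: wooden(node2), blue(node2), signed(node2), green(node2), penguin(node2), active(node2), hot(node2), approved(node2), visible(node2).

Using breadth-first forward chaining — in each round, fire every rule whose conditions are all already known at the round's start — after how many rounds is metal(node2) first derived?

4

Round 1 fires (ii), (viii), (ix), (xii), (xv), giving flagged(node2), ready(node2), red(node2), large(node2), closed(node2).
Round 2 fires (vii), (x), (xi), giving mammal(node2), small(node2), locked(node2).
Round 3 fires (xiv), giving valid(node2).
Round 4 fires (v), giving metal(node2).
metal(node2) first appears in round 4.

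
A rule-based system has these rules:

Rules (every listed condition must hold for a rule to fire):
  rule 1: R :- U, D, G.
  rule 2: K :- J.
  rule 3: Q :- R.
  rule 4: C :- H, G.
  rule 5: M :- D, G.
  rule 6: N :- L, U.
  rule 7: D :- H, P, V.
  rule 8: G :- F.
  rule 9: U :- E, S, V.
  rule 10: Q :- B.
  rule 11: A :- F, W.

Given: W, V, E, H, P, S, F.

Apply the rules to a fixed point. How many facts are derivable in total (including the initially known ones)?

Round 1: rule 7 [D :- H, P, V.]; rule 8 [G :- F.]; rule 9 [U :- E, S, V.]; rule 11 [A :- F, W.]. New: D, G, U, A.
Round 2: rule 1 [R :- U, D, G.]; rule 4 [C :- H, G.]; rule 5 [M :- D, G.]. New: R, C, M.
Round 3: rule 3 [Q :- R.]. New: Q.
Closure: {A, C, D, E, F, G, H, M, P, Q, R, S, U, V, W} — 15 facts.

15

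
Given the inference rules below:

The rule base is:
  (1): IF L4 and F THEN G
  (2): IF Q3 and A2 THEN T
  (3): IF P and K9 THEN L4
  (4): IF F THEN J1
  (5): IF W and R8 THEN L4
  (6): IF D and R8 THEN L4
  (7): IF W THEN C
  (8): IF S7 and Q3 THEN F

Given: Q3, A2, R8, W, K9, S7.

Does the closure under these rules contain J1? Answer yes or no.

yes

[1] (2) [IF Q3 and A2 THEN T]; (5) [IF W and R8 THEN L4]; (7) [IF W THEN C]; (8) [IF S7 and Q3 THEN F]. ⇒ new: T, L4, C, F.
[2] (1) [IF L4 and F THEN G]; (4) [IF F THEN J1]. ⇒ new: G, J1.
J1 appears in round 2, so it is derivable.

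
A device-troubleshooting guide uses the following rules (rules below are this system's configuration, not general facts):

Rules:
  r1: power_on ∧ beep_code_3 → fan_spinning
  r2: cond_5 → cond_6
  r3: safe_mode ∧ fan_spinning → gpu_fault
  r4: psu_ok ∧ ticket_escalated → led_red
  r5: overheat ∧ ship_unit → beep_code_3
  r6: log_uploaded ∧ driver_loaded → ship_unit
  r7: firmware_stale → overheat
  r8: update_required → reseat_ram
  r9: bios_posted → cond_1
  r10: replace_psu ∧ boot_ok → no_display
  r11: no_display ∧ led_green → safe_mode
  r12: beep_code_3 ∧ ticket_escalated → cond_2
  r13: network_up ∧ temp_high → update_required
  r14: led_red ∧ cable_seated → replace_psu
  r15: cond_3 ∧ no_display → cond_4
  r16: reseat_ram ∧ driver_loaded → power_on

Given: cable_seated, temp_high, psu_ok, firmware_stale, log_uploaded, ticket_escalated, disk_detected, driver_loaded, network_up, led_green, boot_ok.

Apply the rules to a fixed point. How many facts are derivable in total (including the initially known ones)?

24

Round 1: r4 [psu_ok ∧ ticket_escalated → led_red]; r6 [log_uploaded ∧ driver_loaded → ship_unit]; r7 [firmware_stale → overheat]; r13 [network_up ∧ temp_high → update_required]. Adds led_red, ship_unit, overheat, update_required.
Round 2: r5 [overheat ∧ ship_unit → beep_code_3]; r8 [update_required → reseat_ram]; r14 [led_red ∧ cable_seated → replace_psu]. Adds beep_code_3, reseat_ram, replace_psu.
Round 3: r10 [replace_psu ∧ boot_ok → no_display]; r12 [beep_code_3 ∧ ticket_escalated → cond_2]; r16 [reseat_ram ∧ driver_loaded → power_on]. Adds no_display, cond_2, power_on.
Round 4: r1 [power_on ∧ beep_code_3 → fan_spinning]; r11 [no_display ∧ led_green → safe_mode]. Adds fan_spinning, safe_mode.
Round 5: r3 [safe_mode ∧ fan_spinning → gpu_fault]. Adds gpu_fault.
Closure: {beep_code_3, boot_ok, cable_seated, cond_2, disk_detected, driver_loaded, fan_spinning, firmware_stale, gpu_fault, led_green, led_red, log_uploaded, network_up, no_display, overheat, power_on, psu_ok, replace_psu, reseat_ram, safe_mode, ship_unit, temp_high, ticket_escalated, update_required} — 24 facts.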